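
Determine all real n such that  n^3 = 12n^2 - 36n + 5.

n = 0.1459 or n = 5 or n = 6.8541

Rearrange: n^3 - 12n^2 + 36n - 5 = 0.
Possible rational roots are divisors of -5. Testing n = 5 gives 0, so (n - 5) is a factor.
Divide: n^3 - 12n^2 + 36n - 5 = (n - 5)(n^2 - 7n + 1).
Apply the quadratic formula to n^2 - 7n + 1 = 0: n = (7 +/- sqrt(45))/2, i.e. n ~= 6.8541 or n ~= 0.1459.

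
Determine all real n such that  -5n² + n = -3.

n = -0.681 or n = 0.881

Rearrange to standard form: -5n² + n + 3 = 0.
Discriminant: (1)² − 4·(-5)·3 = 61.
Quadratic formula: n = (-1 ± √61) / (-10).
So n = 1/10 - √(61)/10 ≈ -0.681 or n = 1/10 + √(61)/10 ≈ 0.881.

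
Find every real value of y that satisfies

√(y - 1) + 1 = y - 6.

Isolate the radical: √(y - 1) = y - 7.
Square both sides: y - 1 = (y - 7)².
Expand and rearrange: y² - 15y + 50 = 0.
Solving gives y = 10 or y = 5.
Check each candidate in the original equation:
  y = 10: √(9) = 3, while y - 7 = 3 — valid.
  y = 5: √(4) = 2, while y - 7 = -2 — extraneous.

y = 10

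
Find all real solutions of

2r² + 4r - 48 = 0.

Factor: 2(r + 6)(r - 4) = 0.
So r = -6 or r = 4.

r = -6 or r = 4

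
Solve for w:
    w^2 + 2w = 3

w = -3 or w = 1

Bring every term to one side: w^2 + 2w - 3 = 0.
Factor: (w + 3)(w - 1) = 0.
So w = -3 or w = 1.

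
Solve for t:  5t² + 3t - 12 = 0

Discriminant: (3)² − 4·5·(-12) = 249.
Quadratic formula: t = (-3 ± √249) / 10.
So t = -3/10 + √(249)/10 ≈ 1.278 or t = -√(249)/10 - 3/10 ≈ -1.878.

t = -1.878 or t = 1.278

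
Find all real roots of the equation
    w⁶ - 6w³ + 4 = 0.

Let u = w³. The equation becomes u² - 6u + 4 = 0.
By the quadratic formula, u = √(5) + 3 or u = 3 - √(5).
w³ = √(5) + 3 gives w = ∛(√(5) + 3) ≈ 1.7365.
w³ = 3 - √(5) gives w = ∛(3 - √(5)) ≈ 0.9142.

w = 0.9142 or w = 1.7365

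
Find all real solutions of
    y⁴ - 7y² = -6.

y = -2.4495 or y = -1 or y = 1 or y = 2.4495

Let u = y². The equation becomes u² - 7u + 6 = 0.
Factor: (u - 6)(u - 1) = 0, so u = 6 or u = 1.
y² = 6 gives y = ±√(6) ≈ ±2.4495.
y² = 1 gives y = ±1.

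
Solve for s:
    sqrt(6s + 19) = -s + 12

Square both sides: 6s + 19 = (-s + 12)^2.
Expand and rearrange: s^2 - 30s + 125 = 0.
Solving gives s = 25 or s = 5.
Check each candidate in the original equation:
  s = 25: sqrt(169) = 13, while -s + 12 = -13 — extraneous.
  s = 5: sqrt(49) = 7, while -s + 12 = 7 — valid.

s = 5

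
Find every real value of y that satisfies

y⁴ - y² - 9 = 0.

y = -1.8819 or y = 1.8819

Let u = y². The equation becomes u² - u - 9 = 0.
By the quadratic formula, u = 1/2 + √(37)/2 or u = 1/2 - √(37)/2.
y² = 1/2 + √(37)/2 gives y = ±√(1/2 + √(37)/2) ≈ ±1.8819.
y² = 1/2 - √(37)/2 < 0 has no real solution.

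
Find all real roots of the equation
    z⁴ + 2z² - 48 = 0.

Let u = z². The equation becomes u² + 2u - 48 = 0.
Factor: (u - 6)(u + 8) = 0, so u = 6 or u = -8.
z² = 6 gives z = ±√(6) ≈ ±2.4495.
z² = -8 < 0 has no real solution.

z = -2.4495 or z = 2.4495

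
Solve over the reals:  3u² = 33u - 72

u = 3 or u = 8

Bring every term to one side: 3u² - 33u + 72 = 0.
Factor: 3(u - 3)(u - 8) = 0.
So u = 3 or u = 8.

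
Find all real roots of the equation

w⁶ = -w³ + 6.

w = -1.4422 or w = 1.2599

Let u = w³. The equation becomes u² + u - 6 = 0.
Factor: (u + 3)(u - 2) = 0, so u = -3 or u = 2.
w³ = -3 gives w = -∛(3) ≈ -1.4422.
w³ = 2 gives w = ∛(2) ≈ 1.2599.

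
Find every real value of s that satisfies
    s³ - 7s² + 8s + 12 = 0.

s = -0.8284 or s = 3 or s = 4.8284

Possible rational roots are divisors of 12. Testing s = 3 gives 0, so (s - 3) is a factor.
Divide: s³ - 7s² + 8s + 12 = (s - 3)(s² - 4s - 4).
Apply the quadratic formula to s² - 4s - 4 = 0: s = (4 ± √32)/2, i.e. s ≈ 4.8284 or s ≈ -0.8284.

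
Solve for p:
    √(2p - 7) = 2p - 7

p = 3.5 or p = 4

Square both sides: 2p - 7 = (2p - 7)².
Expand and rearrange: 4p² - 30p + 56 = 0.
Solving gives p = 4 or p = 3.5.
Check each candidate in the original equation:
  p = 4: √(1) = 1, while 2p - 7 = 1 — valid.
  p = 3.5: √(0) = 0, while 2p - 7 = 0 — valid.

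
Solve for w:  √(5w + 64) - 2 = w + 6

w = 0

Isolate the radical: √(5w + 64) = w + 8.
Square both sides: 5w + 64 = (w + 8)².
Expand and rearrange: w² + 11w = 0.
Solving gives w = 0 or w = -11.
Check each candidate in the original equation:
  w = 0: √(64) = 8, while w + 8 = 8 — valid.
  w = -11: √(9) = 3, while w + 8 = -3 — extraneous.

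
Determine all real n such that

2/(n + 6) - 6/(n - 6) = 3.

n = -5.1882 or n = 3.8549

Multiply both sides by (n + 6)(n - 6):
2(n - 6) - 6(n + 6) = 3(n + 6)(n - 6).
Expand and collect terms: 3n^2 + 4n - 60 = 0.
By the quadratic formula, n = (-4 +/- sqrt(736)) / 6, so n ~= 3.8549 or n ~= -5.1882.
Neither value makes a denominator zero (n != -6, n != 6), so both are valid.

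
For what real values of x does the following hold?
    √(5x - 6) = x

Square both sides: 5x - 6 = (x)².
Expand and rearrange: x² - 5x + 6 = 0.
Solving gives x = 3 or x = 2.
Check each candidate in the original equation:
  x = 3: √(9) = 3, while x = 3 — valid.
  x = 2: √(4) = 2, while x = 2 — valid.

x = 2 or x = 3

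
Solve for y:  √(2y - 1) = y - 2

y = 5

Square both sides: 2y - 1 = (y - 2)².
Expand and rearrange: y² - 6y + 5 = 0.
Solving gives y = 5 or y = 1.
Check each candidate in the original equation:
  y = 5: √(9) = 3, while y - 2 = 3 — valid.
  y = 1: √(1) = 1, while y - 2 = -1 — extraneous.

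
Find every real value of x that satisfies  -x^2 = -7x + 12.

x = 3 or x = 4

Bring every term to one side: -x^2 + 7x - 12 = 0.
Factor: -1(x - 4)(x - 3) = 0.
So x = 4 or x = 3.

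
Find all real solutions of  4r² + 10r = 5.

Rearrange to standard form: 4r² + 10r - 5 = 0.
Discriminant: (10)² − 4·4·(-5) = 180.
Quadratic formula: r = (-10 ± √180) / 8.
So r = -5/4 + 3·√(5)/4 ≈ 0.4271 or r = -3·√(5)/4 - 5/4 ≈ -2.9271.

r = -2.9271 or r = 0.4271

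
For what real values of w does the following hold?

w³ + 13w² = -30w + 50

w = -9.099 or w = -5 or w = 1.099

Rearrange: w³ + 13w² + 30w - 50 = 0.
Possible rational roots are divisors of -50. Testing w = -5 gives 0, so (w + 5) is a factor.
Divide: w³ + 13w² + 30w - 50 = (w + 5)(w² + 8w - 10).
Apply the quadratic formula to w² + 8w - 10 = 0: w = (-8 ± √104)/2, i.e. w ≈ 1.099 or w ≈ -9.099.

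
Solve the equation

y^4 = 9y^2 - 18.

y = -2.4495 or y = -1.7321 or y = 1.7321 or y = 2.4495

Let u = y^2. The equation becomes u^2 - 9u + 18 = 0.
Factor: (u - 6)(u - 3) = 0, so u = 6 or u = 3.
y^2 = 6 gives y = +/-sqrt(6) ~= +/-2.4495.
y^2 = 3 gives y = +/-sqrt(3) ~= +/-1.7321.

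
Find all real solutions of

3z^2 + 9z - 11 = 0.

Discriminant: (9)^2 - 4*3*(-11) = 213.
Quadratic formula: z = (-9 +/- sqrt(213)) / 6.
So z = -3/2 + sqrt(213)/6 ~= 0.9324 or z = -sqrt(213)/6 - 3/2 ~= -3.9324.

z = -3.9324 or z = 0.9324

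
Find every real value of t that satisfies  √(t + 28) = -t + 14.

t = 8

Square both sides: t + 28 = (-t + 14)².
Expand and rearrange: t² - 29t + 168 = 0.
Solving gives t = 21 or t = 8.
Check each candidate in the original equation:
  t = 21: √(49) = 7, while -t + 14 = -7 — extraneous.
  t = 8: √(36) = 6, while -t + 14 = 6 — valid.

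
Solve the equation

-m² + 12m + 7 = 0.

m = -0.5574 or m = 12.5574

Discriminant: (12)² − 4·(-1)·7 = 172.
Quadratic formula: m = (-12 ± √172) / (-2).
So m = 6 - √(43) ≈ -0.5574 or m = 6 + √(43) ≈ 12.5574.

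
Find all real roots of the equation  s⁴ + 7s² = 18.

s = -1.4142 or s = 1.4142

Let u = s². The equation becomes u² + 7u - 18 = 0.
Factor: (u + 9)(u - 2) = 0, so u = -9 or u = 2.
s² = -9 < 0 has no real solution.
s² = 2 gives s = ±√(2) ≈ ±1.4142.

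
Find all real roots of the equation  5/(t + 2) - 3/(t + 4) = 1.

t = -5.1623 or t = 1.1623

Multiply both sides by (t + 2)(t + 4):
5(t + 4) - 3(t + 2) = (t + 2)(t + 4).
Expand and collect terms: t² + 4t - 6 = 0.
By the quadratic formula, t = (-4 ± √40) / 2, so t ≈ 1.1623 or t ≈ -5.1623.
Neither value makes a denominator zero (t ≠ -2, t ≠ -4), so both are valid.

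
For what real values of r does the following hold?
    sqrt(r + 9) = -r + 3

r = 0

Square both sides: r + 9 = (-r + 3)^2.
Expand and rearrange: r^2 - 7r = 0.
Solving gives r = 7 or r = 0.
Check each candidate in the original equation:
  r = 7: sqrt(16) = 4, while -r + 3 = -4 — extraneous.
  r = 0: sqrt(9) = 3, while -r + 3 = 3 — valid.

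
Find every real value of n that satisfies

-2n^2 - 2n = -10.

Rearrange to standard form: -2n^2 - 2n + 10 = 0.
Discriminant: (-2)^2 - 4*(-2)*10 = 84.
Quadratic formula: n = (2 +/- sqrt(84)) / (-4).
So n = -sqrt(21)/2 - 1/2 ~= -2.7913 or n = -1/2 + sqrt(21)/2 ~= 1.7913.

n = -2.7913 or n = 1.7913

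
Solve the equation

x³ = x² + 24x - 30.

x = -5 or x = 1.2679 or x = 4.7321

Rearrange: x³ - x² - 24x + 30 = 0.
Possible rational roots are divisors of 30. Testing x = -5 gives 0, so (x + 5) is a factor.
Divide: x³ - x² - 24x + 30 = (x + 5)(x² - 6x + 6).
Apply the quadratic formula to x² - 6x + 6 = 0: x = (6 ± √12)/2, i.e. x ≈ 4.7321 or x ≈ 1.2679.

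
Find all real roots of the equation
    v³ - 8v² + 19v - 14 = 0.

Possible rational roots are divisors of -14. Testing v = 2 gives 0, so (v - 2) is a factor.
Divide: v³ - 8v² + 19v - 14 = (v - 2)(v² - 6v + 7).
Apply the quadratic formula to v² - 6v + 7 = 0: v = (6 ± √8)/2, i.e. v ≈ 4.4142 or v ≈ 1.5858.

v = 1.5858 or v = 2 or v = 4.4142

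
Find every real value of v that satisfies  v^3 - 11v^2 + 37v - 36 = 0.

v = 1.6972 or v = 4 or v = 5.3028

Possible rational roots are divisors of -36. Testing v = 4 gives 0, so (v - 4) is a factor.
Divide: v^3 - 11v^2 + 37v - 36 = (v - 4)(v^2 - 7v + 9).
Apply the quadratic formula to v^2 - 7v + 9 = 0: v = (7 +/- sqrt(13))/2, i.e. v ~= 5.3028 or v ~= 1.6972.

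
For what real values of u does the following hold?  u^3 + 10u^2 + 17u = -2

u = -7.873 or u = -2 or u = -0.127

Rearrange: u^3 + 10u^2 + 17u + 2 = 0.
Possible rational roots are divisors of 2. Testing u = -2 gives 0, so (u + 2) is a factor.
Divide: u^3 + 10u^2 + 17u + 2 = (u + 2)(u^2 + 8u + 1).
Apply the quadratic formula to u^2 + 8u + 1 = 0: u = (-8 +/- sqrt(60))/2, i.e. u ~= -0.127 or u ~= -7.873.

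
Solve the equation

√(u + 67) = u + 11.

Square both sides: u + 67 = (u + 11)².
Expand and rearrange: u² + 21u + 54 = 0.
Solving gives u = -3 or u = -18.
Check each candidate in the original equation:
  u = -3: √(64) = 8, while u + 11 = 8 — valid.
  u = -18: √(49) = 7, while u + 11 = -7 — extraneous.

u = -3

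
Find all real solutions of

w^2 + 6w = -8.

w = -4 or w = -2

Bring every term to one side: w^2 + 6w + 8 = 0.
Factor: (w + 4)(w + 2) = 0.
So w = -4 or w = -2.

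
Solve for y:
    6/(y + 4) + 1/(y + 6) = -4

y = -6.5931 or y = -5.1569

Multiply both sides by (y + 4)(y + 6):
6(y + 6) + (y + 4) = -4(y + 4)(y + 6).
Expand and collect terms: -4y^2 - 47y - 136 = 0.
By the quadratic formula, y = (47 +/- sqrt(33)) / -8, so y ~= -6.5931 or y ~= -5.1569.
Neither value makes a denominator zero (y != -4, y != -6), so both are valid.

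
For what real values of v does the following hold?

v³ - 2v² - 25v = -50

v = -5 or v = 2 or v = 5

Rearrange: v³ - 2v² - 25v + 50 = 0.
Possible rational roots are divisors of 50. Testing v = -5 gives 0, so (v + 5) is a factor.
Divide: v³ - 2v² - 25v + 50 = (v + 5)(v² - 7v + 10).
Factor the quadratic: v = 5 or v = 2.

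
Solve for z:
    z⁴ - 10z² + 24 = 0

Let u = z². The equation becomes u² - 10u + 24 = 0.
Factor: (u - 6)(u - 4) = 0, so u = 6 or u = 4.
z² = 6 gives z = ±√(6) ≈ ±2.4495.
z² = 4 gives z = ±2.

z = -2.4495 or z = -2 or z = 2 or z = 2.4495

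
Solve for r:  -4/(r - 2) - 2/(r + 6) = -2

Multiply both sides by (r - 2)(r + 6):
-4(r + 6) - 2(r - 2) = -2(r - 2)(r + 6).
Expand and collect terms: -2r² - 2r + 44 = 0.
By the quadratic formula, r = (2 ± √356) / -4, so r ≈ -5.217 or r ≈ 4.217.
Neither value makes a denominator zero (r ≠ 2, r ≠ -6), so both are valid.

r = -5.217 or r = 4.217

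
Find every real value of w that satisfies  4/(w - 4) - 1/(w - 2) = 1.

Multiply both sides by (w - 4)(w - 2):
4(w - 2) - (w - 4) = (w - 4)(w - 2).
Expand and collect terms: w² - 9w + 12 = 0.
By the quadratic formula, w = (9 ± √33) / 2, so w ≈ 7.3723 or w ≈ 1.6277.
Neither value makes a denominator zero (w ≠ 4, w ≠ 2), so both are valid.

w = 1.6277 or w = 7.3723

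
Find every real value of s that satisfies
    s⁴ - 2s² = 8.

s = -2 or s = 2

Let u = s². The equation becomes u² - 2u - 8 = 0.
Factor: (u + 2)(u - 4) = 0, so u = -2 or u = 4.
s² = -2 < 0 has no real solution.
s² = 4 gives s = ±2.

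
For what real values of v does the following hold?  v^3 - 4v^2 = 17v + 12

Rearrange: v^3 - 4v^2 - 17v - 12 = 0.
Possible rational roots are divisors of -12. Testing v = -1 gives 0, so (v + 1) is a factor.
Divide: v^3 - 4v^2 - 17v - 12 = (v + 1)(v^2 - 5v - 12).
Apply the quadratic formula to v^2 - 5v - 12 = 0: v = (5 +/- sqrt(73))/2, i.e. v ~= 6.772 or v ~= -1.772.

v = -1.772 or v = -1 or v = 6.772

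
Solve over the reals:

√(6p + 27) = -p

p = -3

Square both sides: 6p + 27 = (-p)².
Expand and rearrange: p² - 6p - 27 = 0.
Solving gives p = 9 or p = -3.
Check each candidate in the original equation:
  p = 9: √(81) = 9, while -p = -9 — extraneous.
  p = -3: √(9) = 3, while -p = 3 — valid.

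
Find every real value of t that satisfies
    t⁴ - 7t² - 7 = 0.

t = -2.8085 or t = 2.8085

Let u = t². The equation becomes u² - 7u - 7 = 0.
By the quadratic formula, u = 7/2 + √(77)/2 or u = 7/2 - √(77)/2.
t² = 7/2 + √(77)/2 gives t = ±√(7/2 + √(77)/2) ≈ ±2.8085.
t² = 7/2 - √(77)/2 < 0 has no real solution.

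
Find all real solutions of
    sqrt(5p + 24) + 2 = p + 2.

Isolate the radical: sqrt(5p + 24) = p.
Square both sides: 5p + 24 = (p)^2.
Expand and rearrange: p^2 - 5p - 24 = 0.
Solving gives p = 8 or p = -3.
Check each candidate in the original equation:
  p = 8: sqrt(64) = 8, while p = 8 — valid.
  p = -3: sqrt(9) = 3, while p = -3 — extraneous.

p = 8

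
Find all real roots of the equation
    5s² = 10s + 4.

Rearrange to standard form: 5s² - 10s - 4 = 0.
Discriminant: (-10)² − 4·5·(-4) = 180.
Quadratic formula: s = (10 ± √180) / 10.
So s = 1 + 3·√(5)/5 ≈ 2.3416 or s = 1 - 3·√(5)/5 ≈ -0.3416.

s = -0.3416 or s = 2.3416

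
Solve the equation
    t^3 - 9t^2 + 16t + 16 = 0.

Possible rational roots are divisors of 16. Testing t = 4 gives 0, so (t - 4) is a factor.
Divide: t^3 - 9t^2 + 16t + 16 = (t - 4)(t^2 - 5t - 4).
Apply the quadratic formula to t^2 - 5t - 4 = 0: t = (5 +/- sqrt(41))/2, i.e. t ~= 5.7016 or t ~= -0.7016.

t = -0.7016 or t = 4 or t = 5.7016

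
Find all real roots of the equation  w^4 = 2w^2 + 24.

Let u = w^2. The equation becomes u^2 - 2u - 24 = 0.
Factor: (u - 6)(u + 4) = 0, so u = 6 or u = -4.
w^2 = 6 gives w = +/-sqrt(6) ~= +/-2.4495.
w^2 = -4 < 0 has no real solution.

w = -2.4495 or w = 2.4495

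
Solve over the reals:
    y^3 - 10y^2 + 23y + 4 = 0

Possible rational roots are divisors of 4. Testing y = 4 gives 0, so (y - 4) is a factor.
Divide: y^3 - 10y^2 + 23y + 4 = (y - 4)(y^2 - 6y - 1).
Apply the quadratic formula to y^2 - 6y - 1 = 0: y = (6 +/- sqrt(40))/2, i.e. y ~= 6.1623 or y ~= -0.1623.

y = -0.1623 or y = 4 or y = 6.1623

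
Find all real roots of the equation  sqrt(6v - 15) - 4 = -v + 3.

v = 4

Isolate the radical: sqrt(6v - 15) = -v + 7.
Square both sides: 6v - 15 = (-v + 7)^2.
Expand and rearrange: v^2 - 20v + 64 = 0.
Solving gives v = 16 or v = 4.
Check each candidate in the original equation:
  v = 16: sqrt(81) = 9, while -v + 7 = -9 — extraneous.
  v = 4: sqrt(9) = 3, while -v + 7 = 3 — valid.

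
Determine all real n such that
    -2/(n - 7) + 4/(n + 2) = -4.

Multiply both sides by (n - 7)(n + 2):
-2(n + 2) + 4(n - 7) = -4(n - 7)(n + 2).
Expand and collect terms: -4n^2 + 18n + 88 = 0.
By the quadratic formula, n = (-18 +/- sqrt(1732)) / -8, so n ~= -2.9522 or n ~= 7.4522.
Neither value makes a denominator zero (n != 7, n != -2), so both are valid.

n = -2.9522 or n = 7.4522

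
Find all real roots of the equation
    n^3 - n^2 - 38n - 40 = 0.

n = -5 or n = -1.1231 or n = 7.1231

Possible rational roots are divisors of -40. Testing n = -5 gives 0, so (n + 5) is a factor.
Divide: n^3 - n^2 - 38n - 40 = (n + 5)(n^2 - 6n - 8).
Apply the quadratic formula to n^2 - 6n - 8 = 0: n = (6 +/- sqrt(68))/2, i.e. n ~= 7.1231 or n ~= -1.1231.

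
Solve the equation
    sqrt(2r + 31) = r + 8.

Square both sides: 2r + 31 = (r + 8)^2.
Expand and rearrange: r^2 + 14r + 33 = 0.
Solving gives r = -3 or r = -11.
Check each candidate in the original equation:
  r = -3: sqrt(25) = 5, while r + 8 = 5 — valid.
  r = -11: sqrt(9) = 3, while r + 8 = -3 — extraneous.

r = -3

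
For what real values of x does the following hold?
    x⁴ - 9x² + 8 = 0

x = -2.8284 or x = -1 or x = 1 or x = 2.8284

Let u = x². The equation becomes u² - 9u + 8 = 0.
Factor: (u - 1)(u - 8) = 0, so u = 1 or u = 8.
x² = 1 gives x = ±1.
x² = 8 gives x = ±2·√(2) ≈ ±2.8284.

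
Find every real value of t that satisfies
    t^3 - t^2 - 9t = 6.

t = -2 or t = -0.7913 or t = 3.7913

Rearrange: t^3 - t^2 - 9t - 6 = 0.
Possible rational roots are divisors of -6. Testing t = -2 gives 0, so (t + 2) is a factor.
Divide: t^3 - t^2 - 9t - 6 = (t + 2)(t^2 - 3t - 3).
Apply the quadratic formula to t^2 - 3t - 3 = 0: t = (3 +/- sqrt(21))/2, i.e. t ~= 3.7913 or t ~= -0.7913.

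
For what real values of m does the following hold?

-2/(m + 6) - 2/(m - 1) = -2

m = -5.1401 or m = 2.1401

Multiply both sides by (m + 6)(m - 1):
-2(m - 1) - 2(m + 6) = -2(m + 6)(m - 1).
Expand and collect terms: -2m² - 6m + 22 = 0.
By the quadratic formula, m = (6 ± √212) / -4, so m ≈ -5.1401 or m ≈ 2.1401.
Neither value makes a denominator zero (m ≠ -6, m ≠ 1), so both are valid.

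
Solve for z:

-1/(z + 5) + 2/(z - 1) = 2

Multiply both sides by (z + 5)(z - 1):
-(z - 1) + 2(z + 5) = 2(z + 5)(z - 1).
Expand and collect terms: 2z² + 7z - 21 = 0.
By the quadratic formula, z = (-7 ± √217) / 4, so z ≈ 1.9327 or z ≈ -5.4327.
Neither value makes a denominator zero (z ≠ -5, z ≠ 1), so both are valid.

z = -5.4327 or z = 1.9327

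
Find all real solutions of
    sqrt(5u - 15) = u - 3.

u = 3 or u = 8

Square both sides: 5u - 15 = (u - 3)^2.
Expand and rearrange: u^2 - 11u + 24 = 0.
Solving gives u = 8 or u = 3.
Check each candidate in the original equation:
  u = 8: sqrt(25) = 5, while u - 3 = 5 — valid.
  u = 3: sqrt(0) = 0, while u - 3 = 0 — valid.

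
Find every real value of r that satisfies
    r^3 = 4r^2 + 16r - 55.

r = -3.8541 or r = 2.8541 or r = 5

Rearrange: r^3 - 4r^2 - 16r + 55 = 0.
Possible rational roots are divisors of 55. Testing r = 5 gives 0, so (r - 5) is a factor.
Divide: r^3 - 4r^2 - 16r + 55 = (r - 5)(r^2 + r - 11).
Apply the quadratic formula to r^2 + r - 11 = 0: r = (-1 +/- sqrt(45))/2, i.e. r ~= 2.8541 or r ~= -3.8541.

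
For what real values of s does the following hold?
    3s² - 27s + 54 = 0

Factor: 3(s - 3)(s - 6) = 0.
So s = 3 or s = 6.

s = 3 or s = 6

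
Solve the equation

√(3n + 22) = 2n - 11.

n = 9

Square both sides: 3n + 22 = (2n - 11)².
Expand and rearrange: 4n² - 47n + 99 = 0.
Solving gives n = 9 or n = 2.75.
Check each candidate in the original equation:
  n = 9: √(49) = 7, while 2n - 11 = 7 — valid.
  n = 2.75: √(30.25) = 5.5, while 2n - 11 = -5.5 — extraneous.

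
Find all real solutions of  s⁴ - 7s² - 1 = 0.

Let u = s². The equation becomes u² - 7u - 1 = 0.
By the quadratic formula, u = 7/2 + √(53)/2 or u = 7/2 - √(53)/2.
s² = 7/2 + √(53)/2 gives s = ±√(7/2 + √(53)/2) ≈ ±2.6721.
s² = 7/2 - √(53)/2 < 0 has no real solution.

s = -2.6721 or s = 2.6721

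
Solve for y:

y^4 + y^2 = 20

Let u = y^2. The equation becomes u^2 + u - 20 = 0.
Factor: (u + 5)(u - 4) = 0, so u = -5 or u = 4.
y^2 = -5 < 0 has no real solution.
y^2 = 4 gives y = +/-2.

y = -2 or y = 2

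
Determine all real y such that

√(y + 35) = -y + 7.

y = 1

Square both sides: y + 35 = (-y + 7)².
Expand and rearrange: y² - 15y + 14 = 0.
Solving gives y = 14 or y = 1.
Check each candidate in the original equation:
  y = 14: √(49) = 7, while -y + 7 = -7 — extraneous.
  y = 1: √(36) = 6, while -y + 7 = 6 — valid.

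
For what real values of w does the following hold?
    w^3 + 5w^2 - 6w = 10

w = -5.7417 or w = -1 or w = 1.7417

Rearrange: w^3 + 5w^2 - 6w - 10 = 0.
Possible rational roots are divisors of -10. Testing w = -1 gives 0, so (w + 1) is a factor.
Divide: w^3 + 5w^2 - 6w - 10 = (w + 1)(w^2 + 4w - 10).
Apply the quadratic formula to w^2 + 4w - 10 = 0: w = (-4 +/- sqrt(56))/2, i.e. w ~= 1.7417 or w ~= -5.7417.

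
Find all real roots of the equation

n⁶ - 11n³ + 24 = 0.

n = 1.4422 or n = 2

Let u = n³. The equation becomes u² - 11u + 24 = 0.
Factor: (u - 3)(u - 8) = 0, so u = 3 or u = 8.
n³ = 3 gives n = ∛(3) ≈ 1.4422.
n³ = 8 gives n = 2.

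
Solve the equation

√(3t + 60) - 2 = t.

t = 7

Isolate the radical: √(3t + 60) = t + 2.
Square both sides: 3t + 60 = (t + 2)².
Expand and rearrange: t² + t - 56 = 0.
Solving gives t = 7 or t = -8.
Check each candidate in the original equation:
  t = 7: √(81) = 9, while t + 2 = 9 — valid.
  t = -8: √(36) = 6, while t + 2 = -6 — extraneous.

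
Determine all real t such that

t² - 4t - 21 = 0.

t = -3 or t = 7

Factor: (t + 3)(t - 7) = 0.
So t = -3 or t = 7.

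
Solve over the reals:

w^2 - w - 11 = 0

w = -2.8541 or w = 3.8541

Discriminant: (-1)^2 - 4*1*(-11) = 45.
Quadratic formula: w = (1 +/- sqrt(45)) / 2.
So w = 1/2 + 3*sqrt(5)/2 ~= 3.8541 or w = 1/2 - 3*sqrt(5)/2 ~= -2.8541.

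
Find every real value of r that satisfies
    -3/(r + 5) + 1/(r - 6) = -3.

r = -3.9654 or r = 5.6321

Multiply both sides by (r + 5)(r - 6):
-3(r - 6) + (r + 5) = -3(r + 5)(r - 6).
Expand and collect terms: -3r^2 + 5r + 67 = 0.
By the quadratic formula, r = (-5 +/- sqrt(829)) / -6, so r ~= -3.9654 or r ~= 5.6321.
Neither value makes a denominator zero (r != -5, r != 6), so both are valid.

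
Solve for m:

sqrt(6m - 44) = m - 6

Square both sides: 6m - 44 = (m - 6)^2.
Expand and rearrange: m^2 - 18m + 80 = 0.
Solving gives m = 10 or m = 8.
Check each candidate in the original equation:
  m = 10: sqrt(16) = 4, while m - 6 = 4 — valid.
  m = 8: sqrt(4) = 2, while m - 6 = 2 — valid.

m = 8 or m = 10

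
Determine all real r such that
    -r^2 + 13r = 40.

r = 5 or r = 8

Bring every term to one side: -r^2 + 13r - 40 = 0.
Factor: -1(r - 5)(r - 8) = 0.
So r = 5 or r = 8.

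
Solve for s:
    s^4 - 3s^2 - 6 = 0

s = -2.091 or s = 2.091

Let u = s^2. The equation becomes u^2 - 3u - 6 = 0.
By the quadratic formula, u = 3/2 + sqrt(33)/2 or u = 3/2 - sqrt(33)/2.
s^2 = 3/2 + sqrt(33)/2 gives s = +/-sqrt(3/2 + sqrt(33)/2) ~= +/-2.091.
s^2 = 3/2 - sqrt(33)/2 < 0 has no real solution.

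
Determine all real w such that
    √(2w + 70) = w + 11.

w = -3

Square both sides: 2w + 70 = (w + 11)².
Expand and rearrange: w² + 20w + 51 = 0.
Solving gives w = -3 or w = -17.
Check each candidate in the original equation:
  w = -3: √(64) = 8, while w + 11 = 8 — valid.
  w = -17: √(36) = 6, while w + 11 = -6 — extraneous.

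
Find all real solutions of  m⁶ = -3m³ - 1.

m = -1.3782 or m = -0.7256

Let u = m³. The equation becomes u² + 3u + 1 = 0.
By the quadratic formula, u = -3/2 + √(5)/2 or u = -3/2 - √(5)/2.
m³ = -3/2 + √(5)/2 gives m = -∛(3/2 - √(5)/2) ≈ -0.7256.
m³ = -3/2 - √(5)/2 gives m = -∛(√(5)/2 + 3/2) ≈ -1.3782.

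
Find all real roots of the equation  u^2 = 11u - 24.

u = 3 or u = 8

Bring every term to one side: u^2 - 11u + 24 = 0.
Factor: (u - 3)(u - 8) = 0.
So u = 3 or u = 8.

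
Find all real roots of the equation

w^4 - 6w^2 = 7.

w = -2.6458 or w = 2.6458

Let u = w^2. The equation becomes u^2 - 6u - 7 = 0.
Factor: (u - 7)(u + 1) = 0, so u = 7 or u = -1.
w^2 = 7 gives w = +/-sqrt(7) ~= +/-2.6458.
w^2 = -1 < 0 has no real solution.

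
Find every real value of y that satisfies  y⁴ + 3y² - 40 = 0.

y = -2.2361 or y = 2.2361

Let u = y². The equation becomes u² + 3u - 40 = 0.
Factor: (u - 5)(u + 8) = 0, so u = 5 or u = -8.
y² = 5 gives y = ±√(5) ≈ ±2.2361.
y² = -8 < 0 has no real solution.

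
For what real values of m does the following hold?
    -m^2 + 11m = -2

Rearrange to standard form: -m^2 + 11m + 2 = 0.
Discriminant: (11)^2 - 4*(-1)*2 = 129.
Quadratic formula: m = (-11 +/- sqrt(129)) / (-2).
So m = 11/2 - sqrt(129)/2 ~= -0.1789 or m = 11/2 + sqrt(129)/2 ~= 11.1789.

m = -0.1789 or m = 11.1789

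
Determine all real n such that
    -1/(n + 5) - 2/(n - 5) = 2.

Multiply both sides by (n + 5)(n - 5):
-(n - 5) - 2(n + 5) = 2(n + 5)(n - 5).
Expand and collect terms: 2n² + 3n - 45 = 0.
By the quadratic formula, n = (-3 ± √369) / 4, so n ≈ 4.0523 or n ≈ -5.5523.
Neither value makes a denominator zero (n ≠ -5, n ≠ 5), so both are valid.

n = -5.5523 or n = 4.0523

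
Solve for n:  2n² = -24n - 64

Bring every term to one side: 2n² + 24n + 64 = 0.
Factor: 2(n + 8)(n + 4) = 0.
So n = -8 or n = -4.

n = -8 or n = -4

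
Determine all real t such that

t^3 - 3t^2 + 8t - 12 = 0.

Possible rational roots are divisors of -12. Testing t = 2 gives 0, so (t - 2) is a factor.
Divide: t^3 - 3t^2 + 8t - 12 = (t - 2)(t^2 - t + 6).
The quadratic t^2 - t + 6 has discriminant -23 < 0, so no further real roots.

t = 2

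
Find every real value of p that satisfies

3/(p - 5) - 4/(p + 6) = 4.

p = -6.9409 or p = 5.6909

Multiply both sides by (p - 5)(p + 6):
3(p + 6) - 4(p - 5) = 4(p - 5)(p + 6).
Expand and collect terms: 4p² + 5p - 158 = 0.
By the quadratic formula, p = (-5 ± √2553) / 8, so p ≈ 5.6909 or p ≈ -6.9409.
Neither value makes a denominator zero (p ≠ 5, p ≠ -6), so both are valid.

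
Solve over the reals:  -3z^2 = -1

Rearrange to standard form: -3z^2 + 1 = 0.
Discriminant: (0)^2 - 4*(-3)*1 = 12.
Quadratic formula: z = (0 +/- sqrt(12)) / (-6).
So z = -sqrt(3)/3 ~= -0.5774 or z = sqrt(3)/3 ~= 0.5774.

z = -0.5774 or z = 0.5774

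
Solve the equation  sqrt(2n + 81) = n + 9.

Square both sides: 2n + 81 = (n + 9)^2.
Expand and rearrange: n^2 + 16n = 0.
Solving gives n = 0 or n = -16.
Check each candidate in the original equation:
  n = 0: sqrt(81) = 9, while n + 9 = 9 — valid.
  n = -16: sqrt(49) = 7, while n + 9 = -7 — extraneous.

n = 0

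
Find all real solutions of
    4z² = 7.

Rearrange to standard form: 4z² - 7 = 0.
Discriminant: (0)² − 4·4·(-7) = 112.
Quadratic formula: z = (0 ± √112) / 8.
So z = √(7)/2 ≈ 1.3229 or z = -√(7)/2 ≈ -1.3229.

z = -1.3229 or z = 1.3229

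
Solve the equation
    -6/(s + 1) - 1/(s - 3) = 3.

Multiply both sides by (s + 1)(s - 3):
-6(s - 3) - (s + 1) = 3(s + 1)(s - 3).
Expand and collect terms: 3s^2 + s - 26 = 0.
By the quadratic formula, s = (-1 +/- sqrt(313)) / 6, so s ~= 2.782 or s ~= -3.1153.
Neither value makes a denominator zero (s != -1, s != 3), so both are valid.

s = -3.1153 or s = 2.782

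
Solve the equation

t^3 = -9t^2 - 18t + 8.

t = -5.3723 or t = -4 or t = 0.3723

Rearrange: t^3 + 9t^2 + 18t - 8 = 0.
Possible rational roots are divisors of -8. Testing t = -4 gives 0, so (t + 4) is a factor.
Divide: t^3 + 9t^2 + 18t - 8 = (t + 4)(t^2 + 5t - 2).
Apply the quadratic formula to t^2 + 5t - 2 = 0: t = (-5 +/- sqrt(33))/2, i.e. t ~= 0.3723 or t ~= -5.3723.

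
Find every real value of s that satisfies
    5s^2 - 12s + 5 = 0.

s = 0.5367 or s = 1.8633

Discriminant: (-12)^2 - 4*5*5 = 44.
Quadratic formula: s = (12 +/- sqrt(44)) / 10.
So s = sqrt(11)/5 + 6/5 ~= 1.8633 or s = 6/5 - sqrt(11)/5 ~= 0.5367.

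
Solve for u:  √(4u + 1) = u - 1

Square both sides: 4u + 1 = (u - 1)².
Expand and rearrange: u² - 6u = 0.
Solving gives u = 6 or u = 0.
Check each candidate in the original equation:
  u = 6: √(25) = 5, while u - 1 = 5 — valid.
  u = 0: √(1) = 1, while u - 1 = -1 — extraneous.

u = 6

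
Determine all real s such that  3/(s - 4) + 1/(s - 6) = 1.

Multiply both sides by (s - 4)(s - 6):
3(s - 6) + (s - 4) = (s - 4)(s - 6).
Expand and collect terms: s² - 14s + 46 = 0.
By the quadratic formula, s = (14 ± √12) / 2, so s ≈ 8.7321 or s ≈ 5.2679.
Neither value makes a denominator zero (s ≠ 4, s ≠ 6), so both are valid.

s = 5.2679 or s = 8.7321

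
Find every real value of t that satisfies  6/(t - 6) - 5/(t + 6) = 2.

Multiply both sides by (t - 6)(t + 6):
6(t + 6) - 5(t - 6) = 2(t - 6)(t + 6).
Expand and collect terms: 2t² - t - 138 = 0.
By the quadratic formula, t = (1 ± √1105) / 4, so t ≈ 8.5604 or t ≈ -8.0604.
Neither value makes a denominator zero (t ≠ 6, t ≠ -6), so both are valid.

t = -8.0604 or t = 8.5604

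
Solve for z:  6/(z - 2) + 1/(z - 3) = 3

Multiply both sides by (z - 2)(z - 3):
6(z - 3) + (z - 2) = 3(z - 2)(z - 3).
Expand and collect terms: 3z^2 - 22z + 38 = 0.
By the quadratic formula, z = (22 +/- sqrt(28)) / 6, so z ~= 4.5486 or z ~= 2.7847.
Neither value makes a denominator zero (z != 2, z != 3), so both are valid.

z = 2.7847 or z = 4.5486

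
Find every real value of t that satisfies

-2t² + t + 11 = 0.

t = -2.1085 or t = 2.6085

Discriminant: (1)² − 4·(-2)·11 = 89.
Quadratic formula: t = (-1 ± √89) / (-4).
So t = 1/4 - √(89)/4 ≈ -2.1085 or t = 1/4 + √(89)/4 ≈ 2.6085.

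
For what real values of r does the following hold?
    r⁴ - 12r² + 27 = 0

Let u = r². The equation becomes u² - 12u + 27 = 0.
Factor: (u - 9)(u - 3) = 0, so u = 9 or u = 3.
r² = 9 gives r = ±3.
r² = 3 gives r = ±√(3) ≈ ±1.7321.

r = -3 or r = -1.7321 or r = 1.7321 or r = 3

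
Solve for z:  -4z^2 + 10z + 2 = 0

z = -0.1861 or z = 2.6861

Discriminant: (10)^2 - 4*(-4)*2 = 132.
Quadratic formula: z = (-10 +/- sqrt(132)) / (-8).
So z = 5/4 - sqrt(33)/4 ~= -0.1861 or z = 5/4 + sqrt(33)/4 ~= 2.6861.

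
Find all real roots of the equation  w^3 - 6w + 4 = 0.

Possible rational roots are divisors of 4. Testing w = 2 gives 0, so (w - 2) is a factor.
Divide: w^3 - 6w + 4 = (w - 2)(w^2 + 2w - 2).
Apply the quadratic formula to w^2 + 2w - 2 = 0: w = (-2 +/- sqrt(12))/2, i.e. w ~= 0.7321 or w ~= -2.7321.

w = -2.7321 or w = 0.7321 or w = 2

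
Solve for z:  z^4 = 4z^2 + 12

Let u = z^2. The equation becomes u^2 - 4u - 12 = 0.
Factor: (u + 2)(u - 6) = 0, so u = -2 or u = 6.
z^2 = -2 < 0 has no real solution.
z^2 = 6 gives z = +/-sqrt(6) ~= +/-2.4495.

z = -2.4495 or z = 2.4495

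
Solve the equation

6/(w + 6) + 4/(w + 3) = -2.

w = -10.1623 or w = -3.8377

Multiply both sides by (w + 6)(w + 3):
6(w + 3) + 4(w + 6) = -2(w + 6)(w + 3).
Expand and collect terms: -2w² - 28w - 78 = 0.
By the quadratic formula, w = (28 ± √160) / -4, so w ≈ -10.1623 or w ≈ -3.8377.
Neither value makes a denominator zero (w ≠ -6, w ≠ -3), so both are valid.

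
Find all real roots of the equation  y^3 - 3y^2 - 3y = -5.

y = -1.4495 or y = 1 or y = 3.4495

Rearrange: y^3 - 3y^2 - 3y + 5 = 0.
Possible rational roots are divisors of 5. Testing y = 1 gives 0, so (y - 1) is a factor.
Divide: y^3 - 3y^2 - 3y + 5 = (y - 1)(y^2 - 2y - 5).
Apply the quadratic formula to y^2 - 2y - 5 = 0: y = (2 +/- sqrt(24))/2, i.e. y ~= 3.4495 or y ~= -1.4495.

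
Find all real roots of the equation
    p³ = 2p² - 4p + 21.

Rearrange: p³ - 2p² + 4p - 21 = 0.
Possible rational roots are divisors of -21. Testing p = 3 gives 0, so (p - 3) is a factor.
Divide: p³ - 2p² + 4p - 21 = (p - 3)(p² + p + 7).
The quadratic p² + p + 7 has discriminant -27 < 0, so no further real roots.

p = 3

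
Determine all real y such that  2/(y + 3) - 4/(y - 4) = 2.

y = -1.4142 or y = 1.4142

Multiply both sides by (y + 3)(y - 4):
2(y - 4) - 4(y + 3) = 2(y + 3)(y - 4).
Expand and collect terms: 2y^2 - 4 = 0.
By the quadratic formula, y = (0 +/- sqrt(32)) / 4, so y ~= 1.4142 or y ~= -1.4142.
Neither value makes a denominator zero (y != -3, y != 4), so both are valid.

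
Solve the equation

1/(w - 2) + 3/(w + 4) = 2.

w = -2.6458 or w = 2.6458

Multiply both sides by (w - 2)(w + 4):
(w + 4) + 3(w - 2) = 2(w - 2)(w + 4).
Expand and collect terms: 2w² - 14 = 0.
By the quadratic formula, w = (0 ± √112) / 4, so w ≈ 2.6458 or w ≈ -2.6458.
Neither value makes a denominator zero (w ≠ 2, w ≠ -4), so both are valid.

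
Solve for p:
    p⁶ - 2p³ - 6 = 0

Let u = p³. The equation becomes u² - 2u - 6 = 0.
By the quadratic formula, u = 1 + √(7) or u = 1 - √(7).
p³ = 1 + √(7) gives p = ∛(1 + √(7)) ≈ 1.5391.
p³ = 1 - √(7) gives p = -∛(-1 + √(7)) ≈ -1.1807.

p = -1.1807 or p = 1.5391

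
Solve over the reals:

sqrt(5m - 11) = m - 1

Square both sides: 5m - 11 = (m - 1)^2.
Expand and rearrange: m^2 - 7m + 12 = 0.
Solving gives m = 4 or m = 3.
Check each candidate in the original equation:
  m = 4: sqrt(9) = 3, while m - 1 = 3 — valid.
  m = 3: sqrt(4) = 2, while m - 1 = 2 — valid.

m = 3 or m = 4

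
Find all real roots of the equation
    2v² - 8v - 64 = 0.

v = -4 or v = 8

Factor: 2(v - 8)(v + 4) = 0.
So v = 8 or v = -4.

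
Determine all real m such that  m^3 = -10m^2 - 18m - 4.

m = -7.7417 or m = -2 or m = -0.2583

Rearrange: m^3 + 10m^2 + 18m + 4 = 0.
Possible rational roots are divisors of 4. Testing m = -2 gives 0, so (m + 2) is a factor.
Divide: m^3 + 10m^2 + 18m + 4 = (m + 2)(m^2 + 8m + 2).
Apply the quadratic formula to m^2 + 8m + 2 = 0: m = (-8 +/- sqrt(56))/2, i.e. m ~= -0.2583 or m ~= -7.7417.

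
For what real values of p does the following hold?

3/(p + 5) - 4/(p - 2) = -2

Multiply both sides by (p + 5)(p - 2):
3(p - 2) - 4(p + 5) = -2(p + 5)(p - 2).
Expand and collect terms: -2p² - 5p + 46 = 0.
By the quadratic formula, p = (5 ± √393) / -4, so p ≈ -6.2061 or p ≈ 3.7061.
Neither value makes a denominator zero (p ≠ -5, p ≠ 2), so both are valid.

p = -6.2061 or p = 3.7061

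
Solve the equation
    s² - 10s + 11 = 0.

Discriminant: (-10)² − 4·1·11 = 56.
Quadratic formula: s = (10 ± √56) / 2.
So s = √(14) + 5 ≈ 8.7417 or s = 5 - √(14) ≈ 1.2583.

s = 1.2583 or s = 8.7417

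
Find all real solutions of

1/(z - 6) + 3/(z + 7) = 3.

z = -6.027 or z = 6.3603

Multiply both sides by (z - 6)(z + 7):
(z + 7) + 3(z - 6) = 3(z - 6)(z + 7).
Expand and collect terms: 3z^2 - z - 115 = 0.
By the quadratic formula, z = (1 +/- sqrt(1381)) / 6, so z ~= 6.3603 or z ~= -6.027.
Neither value makes a denominator zero (z != 6, z != -7), so both are valid.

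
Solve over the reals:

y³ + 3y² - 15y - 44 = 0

y = -4 or y = -2.8541 or y = 3.8541

Possible rational roots are divisors of -44. Testing y = -4 gives 0, so (y + 4) is a factor.
Divide: y³ + 3y² - 15y - 44 = (y + 4)(y² - y - 11).
Apply the quadratic formula to y² - y - 11 = 0: y = (1 ± √45)/2, i.e. y ≈ 3.8541 or y ≈ -2.8541.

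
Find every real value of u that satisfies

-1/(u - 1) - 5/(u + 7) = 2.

u = -9.6235 or u = 0.6235

Multiply both sides by (u - 1)(u + 7):
-(u + 7) - 5(u - 1) = 2(u - 1)(u + 7).
Expand and collect terms: 2u² + 18u - 12 = 0.
By the quadratic formula, u = (-18 ± √420) / 4, so u ≈ 0.6235 or u ≈ -9.6235.
Neither value makes a denominator zero (u ≠ 1, u ≠ -7), so both are valid.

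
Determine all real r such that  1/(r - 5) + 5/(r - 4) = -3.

Multiply both sides by (r - 5)(r - 4):
(r - 4) + 5(r - 5) = -3(r - 5)(r - 4).
Expand and collect terms: -3r^2 + 21r - 31 = 0.
By the quadratic formula, r = (-21 +/- sqrt(69)) / -6, so r ~= 2.1156 or r ~= 4.8844.
Neither value makes a denominator zero (r != 5, r != 4), so both are valid.

r = 2.1156 or r = 4.8844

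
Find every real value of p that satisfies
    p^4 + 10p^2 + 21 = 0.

Let u = p^2. The equation becomes u^2 + 10u + 21 = 0.
Factor: (u + 7)(u + 3) = 0, so u = -7 or u = -3.
p^2 = -7 < 0 has no real solution.
p^2 = -3 < 0 has no real solution.

No real solutions.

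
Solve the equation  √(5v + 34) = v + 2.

Square both sides: 5v + 34 = (v + 2)².
Expand and rearrange: v² - v - 30 = 0.
Solving gives v = 6 or v = -5.
Check each candidate in the original equation:
  v = 6: √(64) = 8, while v + 2 = 8 — valid.
  v = -5: √(9) = 3, while v + 2 = -3 — extraneous.

v = 6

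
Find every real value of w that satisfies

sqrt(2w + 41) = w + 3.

w = 4

Square both sides: 2w + 41 = (w + 3)^2.
Expand and rearrange: w^2 + 4w - 32 = 0.
Solving gives w = 4 or w = -8.
Check each candidate in the original equation:
  w = 4: sqrt(49) = 7, while w + 3 = 7 — valid.
  w = -8: sqrt(25) = 5, while w + 3 = -5 — extraneous.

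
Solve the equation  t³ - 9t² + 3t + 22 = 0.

Possible rational roots are divisors of 22. Testing t = 2 gives 0, so (t - 2) is a factor.
Divide: t³ - 9t² + 3t + 22 = (t - 2)(t² - 7t - 11).
Apply the quadratic formula to t² - 7t - 11 = 0: t = (7 ± √93)/2, i.e. t ≈ 8.3218 or t ≈ -1.3218.

t = -1.3218 or t = 2 or t = 8.3218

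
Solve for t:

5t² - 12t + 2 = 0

t = 0.1802 or t = 2.2198

Discriminant: (-12)² − 4·5·2 = 104.
Quadratic formula: t = (12 ± √104) / 10.
So t = √(26)/5 + 6/5 ≈ 2.2198 or t = 6/5 - √(26)/5 ≈ 0.1802.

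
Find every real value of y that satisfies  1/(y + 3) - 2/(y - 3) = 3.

Multiply both sides by (y + 3)(y - 3):
(y - 3) - 2(y + 3) = 3(y + 3)(y - 3).
Expand and collect terms: 3y² + y - 18 = 0.
By the quadratic formula, y = (-1 ± √217) / 6, so y ≈ 2.2885 or y ≈ -2.6218.
Neither value makes a denominator zero (y ≠ -3, y ≠ 3), so both are valid.

y = -2.6218 or y = 2.2885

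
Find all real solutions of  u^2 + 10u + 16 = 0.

Factor: (u + 2)(u + 8) = 0.
So u = -2 or u = -8.

u = -8 or u = -2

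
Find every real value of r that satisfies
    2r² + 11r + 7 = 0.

r = -4.7656 or r = -0.7344

Discriminant: (11)² − 4·2·7 = 65.
Quadratic formula: r = (-11 ± √65) / 4.
So r = -11/4 + √(65)/4 ≈ -0.7344 or r = -11/4 - √(65)/4 ≈ -4.7656.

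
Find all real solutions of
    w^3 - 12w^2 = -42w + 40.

w = 1.5505 or w = 4 or w = 6.4495

Rearrange: w^3 - 12w^2 + 42w - 40 = 0.
Possible rational roots are divisors of -40. Testing w = 4 gives 0, so (w - 4) is a factor.
Divide: w^3 - 12w^2 + 42w - 40 = (w - 4)(w^2 - 8w + 10).
Apply the quadratic formula to w^2 - 8w + 10 = 0: w = (8 +/- sqrt(24))/2, i.e. w ~= 6.4495 or w ~= 1.5505.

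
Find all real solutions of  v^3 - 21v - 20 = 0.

Possible rational roots are divisors of -20. Testing v = -4 gives 0, so (v + 4) is a factor.
Divide: v^3 - 21v - 20 = (v + 4)(v^2 - 4v - 5).
Factor the quadratic: v = 5 or v = -1.

v = -4 or v = -1 or v = 5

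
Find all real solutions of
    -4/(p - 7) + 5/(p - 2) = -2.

p = 0.0592 or p = 8.4408

Multiply both sides by (p - 7)(p - 2):
-4(p - 2) + 5(p - 7) = -2(p - 7)(p - 2).
Expand and collect terms: -2p^2 + 17p - 1 = 0.
By the quadratic formula, p = (-17 +/- sqrt(281)) / -4, so p ~= 0.0592 or p ~= 8.4408.
Neither value makes a denominator zero (p != 7, p != 2), so both are valid.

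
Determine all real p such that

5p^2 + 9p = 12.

Rearrange to standard form: 5p^2 + 9p - 12 = 0.
Discriminant: (9)^2 - 4*5*(-12) = 321.
Quadratic formula: p = (-9 +/- sqrt(321)) / 10.
So p = -9/10 + sqrt(321)/10 ~= 0.8916 or p = -sqrt(321)/10 - 9/10 ~= -2.6916.

p = -2.6916 or p = 0.8916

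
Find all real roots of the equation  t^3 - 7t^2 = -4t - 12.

t = -1 or t = 2 or t = 6

Rearrange: t^3 - 7t^2 + 4t + 12 = 0.
Possible rational roots are divisors of 12. Testing t = -1 gives 0, so (t + 1) is a factor.
Divide: t^3 - 7t^2 + 4t + 12 = (t + 1)(t^2 - 8t + 12).
Factor the quadratic: t = 6 or t = 2.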